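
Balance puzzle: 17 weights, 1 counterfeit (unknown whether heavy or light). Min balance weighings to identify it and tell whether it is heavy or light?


Let n = 17. 34 possibilities (n weights × lighter/heavier); each weighing has 3 outcomes.
Bound for k weighings: say the first weighing puts j weights on each pan. If it tips, the 2j weighed weights remain suspects (each with a known direction) and k-1 weighings give 3^(k-1) outcomes; 3^(k-1) is odd, so 2j ≤ 3^(k-1) - 1. If it balances, the n - 2j unweighed weights remain with direction unknown: 2(n - 2j) ≤ 3^(k-1) - 1 by the same parity argument. Adding, n ≤ (3^(k-1) - 1) + (3^(k-1) - 1)/2 = (3^k - 3)/2, and the classical three-group strategy achieves this (3 weights in 2 weighings, 12 in 3, 39 in 4, 120 in 5).
So we need the smallest k with (3^k - 3)/2 ≥ 17.
k = 3: (3^3 - 3)/2 = 12 < 17 ✗
k = 4: (3^4 - 3)/2 = 39 ≥ 17 ✓

4


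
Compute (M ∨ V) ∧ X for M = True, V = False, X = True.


M = True, V = False, X = True
Step 1: M ∨ V = True OR False = True
Step 2: True ∧ X = True AND True = True
OR is true when at least one operand is true; AND requires both.

True


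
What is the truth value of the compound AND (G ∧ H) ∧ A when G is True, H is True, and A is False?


G = True, H = True, A = False
Step 1: G ∧ H = True AND True = True
Step 2: True ∧ A = True AND False = False
AND is true only when ALL operands are true.

False


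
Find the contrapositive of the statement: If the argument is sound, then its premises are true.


Original: If the argument is sound, then its premises are true
Contrapositive: If ¬Q, then ¬P
Negate Q: not (its premises are true)
Negate P: not (the argument is sound)

If not (its premises are true), then not (the argument is sound).


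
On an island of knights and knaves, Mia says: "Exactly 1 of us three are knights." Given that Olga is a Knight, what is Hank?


Mia claims exactly 1 knights among Mia, Olga, Hank.
Given: Olga is a Knight.

Case 1: Mia is a Knight (tells truth)
  Then exactly 1 of the three are knights.
  Counting Mia, Olga: 2 knight(s) so far. Need -1 more → impossible.
Case 2: Mia is a Knave (lies)
  Then the count is NOT 1.
  If Hank = Knave, count = 1 = 1 → claim would be true, contradicts lie.
  If Hank = Knight, count = 2 ≠ 1 → lie confirmed ✓

Hank is a Knight.

Knight


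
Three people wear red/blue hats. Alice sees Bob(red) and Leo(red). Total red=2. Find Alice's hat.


Total red = 2, seen red = 2
Own red = 2 - 2 = 0
Alice's hat is blue.

blue


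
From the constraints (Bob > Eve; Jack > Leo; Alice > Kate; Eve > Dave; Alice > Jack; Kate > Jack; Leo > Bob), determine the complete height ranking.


Constraints: Bob > Eve; Jack > Leo; Alice > Kate; Eve > Dave; Alice > Jack; Kate > Jack; Leo > Bob
Method: at each step, the next-highest is the one remaining person who never appears on the smaller side of a constraint between remaining people.
  Step 1: remaining {Bob, Eve, Jack, Leo, Kate, Alice, Dave}; on the smaller side: {Bob, Eve, Jack, Leo, Kate, Dave} → Alice is next (Alice > Kate; Alice > Jack).
  Step 2: remaining {Bob, Eve, Jack, Leo, Kate, Dave}; on the smaller side: {Bob, Eve, Jack, Leo, Dave} → Kate is next (Kate > Jack).
  Step 3: remaining {Bob, Eve, Jack, Leo, Dave}; on the smaller side: {Bob, Eve, Leo, Dave} → Jack is next (Jack > Leo).
  Step 4: remaining {Bob, Eve, Leo, Dave}; on the smaller side: {Bob, Eve, Dave} → Leo is next (Leo > Bob).
  Step 5: remaining {Bob, Eve, Dave}; on the smaller side: {Eve, Dave} → Bob is next (Bob > Eve).
  Step 6: remaining {Eve, Dave}; on the smaller side: {Dave} → Eve is next (Eve > Dave).
  Step 7: only Dave remains → lowest.
Final ranking (highest to lowest):

Alice > Kate > Jack > Leo > Bob > Eve > Dave


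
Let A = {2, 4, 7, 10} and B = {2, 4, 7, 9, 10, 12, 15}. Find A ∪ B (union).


A = {2, 4, 7, 10}
B = {2, 4, 7, 9, 10, 12, 15}
Operation: union
All elements combined: 2, 4, 7, 9, 10, 12, 15

{2, 4, 7, 9, 10, 12, 15}


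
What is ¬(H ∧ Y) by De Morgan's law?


De Morgan's law: ¬(P ∧ Q) ≡ ¬P ∨ ¬Q
¬(H ∧ Y) = ¬H ∨ ¬Y

¬H ∨ ¬Y


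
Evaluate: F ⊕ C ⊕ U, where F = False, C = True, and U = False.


F = False, C = True, U = False
Step 1: F ⊕ C = False XOR True = True
Step 2: True ⊕ U = True XOR False = True
XOR is true when an odd number of operands are true.

True


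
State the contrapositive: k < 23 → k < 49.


Original: If k < 23, then k < 49
Contrapositive: If ¬Q, then ¬P
Negate Q: not (k < 49)
Negate P: not (k < 23)

If not (k < 49), then not (k < 23).


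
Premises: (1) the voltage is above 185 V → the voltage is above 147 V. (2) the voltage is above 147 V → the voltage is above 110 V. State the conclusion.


Hypothetical syllogism: P → Q, Q → R ⊢ P → R
Premise 1: the voltage is above 185 V → the voltage is above 147 V
Premise 2: the voltage is above 147 V → the voltage is above 110 V
Chain the implications: the middle term (the voltage is above 147 V) links the two.
Conclusion: If the voltage is above 185 V, then the voltage is above 110 V.

If the voltage is above 185 V, then the voltage is above 110 V.


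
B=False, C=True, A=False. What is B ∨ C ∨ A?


B = False, C = True, A = False
Expression: B ∨ C ∨ A
Step 1: B ∨ C = False OR True = True
Step 2: (True) ∨ A = True OR False = True

True


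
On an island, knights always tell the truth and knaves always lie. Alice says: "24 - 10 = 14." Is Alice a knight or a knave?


Statement: "24 - 10 = 14."
Actual: 24 - 10 = 14
Claimed: 14
Statement is TRUE → Alice tells the truth → Knight

Knight


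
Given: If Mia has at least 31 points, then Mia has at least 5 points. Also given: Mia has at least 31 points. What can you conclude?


Modus ponens: P → Q, P ⊢ Q
P: Mia has at least 31 points
Q: Mia has at least 5 points
We have P → Q and P is true.
By modus ponens, Q must be true.

Mia has at least 5 points


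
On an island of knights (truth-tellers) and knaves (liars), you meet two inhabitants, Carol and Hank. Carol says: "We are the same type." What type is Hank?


Carol says: "We are the same type."
Case 1: Carol is a Knight (truth-teller)
  Statement is true → they ARE the same → Hank is also a Knight
Case 2: Carol is a Knave (liar)
  Statement is false → they are NOT the same → Hank is a Knight
In both cases, Hank is a Knight.

Knight


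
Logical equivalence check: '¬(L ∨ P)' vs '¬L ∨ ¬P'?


Expression 1: ¬(L ∨ P)
Expression 2: ¬L ∨ ¬P
Truth table (L P | Expr1 Expr2):
  T T |   F     F
  T F |   F     T   ← differ
  F T |   F     T   ← differ
  F F |   T     T
Counterexample: L=T, P=F gives Expr1 = F but Expr2 = T, so the expressions are NOT logically equivalent.

No


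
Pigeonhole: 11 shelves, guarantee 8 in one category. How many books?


Pigeonhole: to guarantee k in one of n categories, need (k-1)×n + 1.
k = 8, n = 11
Minimum = (8-1) × 11 + 1 = 7 × 11 + 1

78


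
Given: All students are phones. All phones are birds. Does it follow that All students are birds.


Premise 1: All students are phones.
Premise 2: All phones are birds.
Conclusion: All students are birds.
Barbara syllogism (AAA-1): All A are B, All B are C → All A are C.
Middle term (phones) distributed in premise 2.

Valid


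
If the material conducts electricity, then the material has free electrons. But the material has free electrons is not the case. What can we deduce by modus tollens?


Modus tollens: P → Q, ¬Q ⊢ ¬P
P: the material conducts electricity
Q: the material has free electrons
We have P → Q and Q is false.
By modus tollens, P must be false.

It is not the case that the material conducts electricity


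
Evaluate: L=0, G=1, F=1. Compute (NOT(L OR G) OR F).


L OR G = 1
NOT(1) = 0
0 OR 1 = 1

1


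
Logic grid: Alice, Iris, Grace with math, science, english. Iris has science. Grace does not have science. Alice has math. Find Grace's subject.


From clues:
  Iris → science
  Alice → math
By elimination, Grace gets the remaining.

english


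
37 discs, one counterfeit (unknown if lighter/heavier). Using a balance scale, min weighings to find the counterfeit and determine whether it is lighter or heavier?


Let n = 37. 74 possibilities (n discs × lighter/heavier); each weighing has 3 outcomes.
Bound for k weighings: say the first weighing puts j discs on each pan. If it tips, the 2j weighed discs remain suspects (each with a known direction) and k-1 weighings give 3^(k-1) outcomes; 3^(k-1) is odd, so 2j ≤ 3^(k-1) - 1. If it balances, the n - 2j unweighed discs remain with direction unknown: 2(n - 2j) ≤ 3^(k-1) - 1 by the same parity argument. Adding, n ≤ (3^(k-1) - 1) + (3^(k-1) - 1)/2 = (3^k - 3)/2, and the classical three-group strategy achieves this (3 discs in 2 weighings, 12 in 3, 39 in 4, 120 in 5).
So we need the smallest k with (3^k - 3)/2 ≥ 37.
k = 3: (3^3 - 3)/2 = 12 < 37 ✗
k = 4: (3^4 - 3)/2 = 39 ≥ 37 ✓

4


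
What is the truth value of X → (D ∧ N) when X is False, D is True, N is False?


X = False, D = True, N = False
Step 1: D ∧ N = True AND False = False
Step 2: X → (False): false only when X=True and consequent=False.
Result: True

True


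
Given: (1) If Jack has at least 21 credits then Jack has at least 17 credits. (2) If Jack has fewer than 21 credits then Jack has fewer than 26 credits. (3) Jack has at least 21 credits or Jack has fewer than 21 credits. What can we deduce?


Constructive dilemma: (P → Q) ∧ (R → S), P ∨ R ⊢ Q ∨ S
Premise 1: Jack has at least 21 credits → Jack has at least 17 credits
Premise 2: Jack has fewer than 21 credits → Jack has fewer than 26 credits
Premise 3: Jack has at least 21 credits ∨ Jack has fewer than 21 credits
Case 1: Assuming Jack has at least 21 credits, then by Premise 1, Jack has at least 17 credits.
Case 2: Assuming Jack has fewer than 21 credits, then by Premise 2, Jack has fewer than 26 credits.
Since one of Jack has at least 21 credits or Jack has fewer than 21 credits must hold, we get Jack has at least 17 credits or Jack has fewer than 26 credits.

Jack has at least 17 credits or Jack has fewer than 26 credits.


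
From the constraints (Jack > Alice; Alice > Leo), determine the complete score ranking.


Constraints: Jack > Alice; Alice > Leo
Method: at each step, the next-highest is the one remaining person who never appears on the smaller side of a constraint between remaining people.
  Step 1: remaining {Alice, Jack, Leo}; on the smaller side: {Alice, Leo} → Jack is next (Jack > Alice).
  Step 2: remaining {Alice, Leo}; on the smaller side: {Leo} → Alice is next (Alice > Leo).
  Step 3: only Leo remains → lowest.
Final ranking (highest to lowest):

Jack > Alice > Leo


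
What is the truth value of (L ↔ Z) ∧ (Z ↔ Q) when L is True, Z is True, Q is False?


L = True, Z = True, Q = False
Step 1: L ↔ Z is true when L and Z have the same value. Result: True
Step 2: Z ↔ Q is true when Z and Q have the same value. Result: False
Step 3: True ∧ False = False

False


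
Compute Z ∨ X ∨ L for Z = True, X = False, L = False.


Z = True, X = False, L = False
Step 1: Z ∨ X = True OR False = True
Step 2: True ∨ L = True OR False = True
OR is true when at least one operand is true.

True


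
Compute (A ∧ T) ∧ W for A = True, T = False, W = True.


A = True, T = False, W = True
Step 1: A ∧ T = True AND False = False
Step 2: False ∧ W = False AND True = False
AND is true only when ALL operands are true.

False


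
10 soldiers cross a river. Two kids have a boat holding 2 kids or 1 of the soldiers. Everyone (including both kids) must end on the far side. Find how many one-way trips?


Per crossing of one of the soldiers: kids→, one←, one of the soldiers→, one← = 4 trips
10 × 4 = 40, + 1 final kids→ = 41
Minimum trips = 41

41


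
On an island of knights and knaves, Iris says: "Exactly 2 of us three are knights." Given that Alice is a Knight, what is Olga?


Iris claims exactly 2 knights among Iris, Alice, Olga.
Given: Alice is a Knight.

Case 1: Iris is a Knight (tells truth)
  Then exactly 2 of the three are knights.
  Counting Iris, Alice: 2 knight(s) so far. Need 0 more → Olga = Knave.
Case 2: Iris is a Knave (lies)
  Then the count is NOT 2.
  If Olga = Knight, count = 2 = 2 → claim would be true, contradicts lie.
  If Olga = Knave, count = 1 ≠ 2 → lie confirmed ✓

Olga is a Knave.

Knave


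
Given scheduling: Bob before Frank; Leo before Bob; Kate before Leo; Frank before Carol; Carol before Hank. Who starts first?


Constraints: Bob before Frank; Leo before Bob; Kate before Leo; Frank before Carol; Carol before Hank
The first task can have nothing scheduled before it, so it must never appear on the right of a 'before'.
Tasks appearing after some 'before': Frank, Bob, Leo, Carol, Hank.
The only task not in that list is Kate → it is first.

Kate


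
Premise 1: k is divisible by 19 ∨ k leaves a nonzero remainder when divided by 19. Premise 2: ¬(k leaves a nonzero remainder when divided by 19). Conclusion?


Disjunctive syllogism: P ∨ Q, ¬P ⊢ Q
Disjunction: k is divisible by 19 ∨ k leaves a nonzero remainder when divided by 19
We know it is not the case that k leaves a nonzero remainder when divided by 19.
By disjunctive syllogism, the other disjunct must be true.

k is divisible by 19


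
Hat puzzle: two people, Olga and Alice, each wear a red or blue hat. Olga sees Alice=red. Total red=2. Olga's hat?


Total red = 2, Alice = red
Red accounted for: 1
Remaining for Olga: 1
Olga's hat is red.

red


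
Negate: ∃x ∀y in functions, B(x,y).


Original: ∃x ∀y B(x,y)
Rule: ¬∀→∃, ¬∃→∀, negate predicate.
Negation: ∀x ∃y ¬B(x,y)

∀x ∃y ¬B(x,y)


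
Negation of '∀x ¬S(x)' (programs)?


Original: ∀x ¬S(x)
Rule: ¬∀→∃, ¬∃→∀, negate predicate.
Negation: ∃x S(x)

∃x S(x)


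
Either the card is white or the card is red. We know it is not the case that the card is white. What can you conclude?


Disjunctive syllogism: P ∨ Q, ¬P ⊢ Q
Disjunction: the card is white ∨ the card is red
We know it is not the case that the card is white.
By disjunctive syllogism, the other disjunct must be true.

The card is red


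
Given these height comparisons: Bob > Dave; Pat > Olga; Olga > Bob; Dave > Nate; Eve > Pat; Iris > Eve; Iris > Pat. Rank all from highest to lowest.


Constraints: Bob > Dave; Pat > Olga; Olga > Bob; Dave > Nate; Eve > Pat; Iris > Eve; Iris > Pat
Method: at each step, the next-highest is the one remaining person who never appears on the smaller side of a constraint between remaining people.
  Step 1: remaining {Iris, Dave, Eve, Bob, Olga, Pat, Nate}; on the smaller side: {Dave, Eve, Bob, Olga, Pat, Nate} → Iris is next (Iris > Eve; Iris > Pat).
  Step 2: remaining {Dave, Eve, Bob, Olga, Pat, Nate}; on the smaller side: {Dave, Bob, Olga, Pat, Nate} → Eve is next (Eve > Pat).
  Step 3: remaining {Dave, Bob, Olga, Pat, Nate}; on the smaller side: {Dave, Bob, Olga, Nate} → Pat is next (Pat > Olga).
  Step 4: remaining {Dave, Bob, Olga, Nate}; on the smaller side: {Dave, Bob, Nate} → Olga is next (Olga > Bob).
  Step 5: remaining {Dave, Bob, Nate}; on the smaller side: {Dave, Nate} → Bob is next (Bob > Dave).
  Step 6: remaining {Dave, Nate}; on the smaller side: {Nate} → Dave is next (Dave > Nate).
  Step 7: only Nate remains → lowest.
Final ranking (highest to lowest):

Iris > Eve > Pat > Olga > Bob > Dave > Nate


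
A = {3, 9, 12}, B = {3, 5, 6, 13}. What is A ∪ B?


A = {3, 9, 12}
B = {3, 5, 6, 13}
Operation: union
All elements combined: 3, 5, 6, 9, 12, 13

{3, 5, 6, 9, 12, 13}


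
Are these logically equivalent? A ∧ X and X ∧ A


Expression 1: A ∧ X
Expression 2: X ∧ A
Truth table (A X | Expr1 Expr2):
  T T |   T     T
  T F |   F     F
  F T |   F     F
  F F |   F     F
All 4 rows agree, so the expressions are logically equivalent.

Yes


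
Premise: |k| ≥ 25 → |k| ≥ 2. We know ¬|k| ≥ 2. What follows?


Modus tollens: P → Q, ¬Q ⊢ ¬P
P: |k| ≥ 25
Q: |k| ≥ 2
We have P → Q and Q is false.
By modus tollens, P must be false.

It is not the case that |k| ≥ 25


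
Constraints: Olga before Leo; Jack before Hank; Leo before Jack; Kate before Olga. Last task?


Constraints: Olga before Leo; Jack before Hank; Leo before Jack; Kate before Olga
The last task can have nothing scheduled after it, so it must never appear on the left of a 'before'.
Tasks appearing before some other task: Olga, Jack, Leo, Kate.
The only task not in that list is Hank → it is last.

Hank


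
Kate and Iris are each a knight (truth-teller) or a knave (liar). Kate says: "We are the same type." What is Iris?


Kate says: "We are the same type."
Case 1: Kate is a Knight (truth-teller)
  Statement is true → they ARE the same → Iris is also a Knight
Case 2: Kate is a Knave (liar)
  Statement is false → they are NOT the same → Iris is a Knight
In both cases, Iris is a Knight.

Knight


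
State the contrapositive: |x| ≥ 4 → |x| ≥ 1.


Original: If |x| ≥ 4, then |x| ≥ 1
Contrapositive: If ¬Q, then ¬P
Negate Q: not (|x| ≥ 1)
Negate P: not (|x| ≥ 4)

If not (|x| ≥ 1), then not (|x| ≥ 4).


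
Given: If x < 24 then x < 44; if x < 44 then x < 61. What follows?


Hypothetical syllogism: P → Q, Q → R ⊢ P → R
Premise 1: x < 24 → x < 44
Premise 2: x < 44 → x < 61
Chain the implications: the middle term (x < 44) links the two.
Conclusion: If x < 24, then x < 61.

If x < 24, then x < 61.


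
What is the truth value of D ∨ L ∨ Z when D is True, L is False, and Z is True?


D = True, L = False, Z = True
Step 1: D ∨ L = True OR False = True
Step 2: True ∨ Z = True OR True = True
OR is true when at least one operand is true.

True


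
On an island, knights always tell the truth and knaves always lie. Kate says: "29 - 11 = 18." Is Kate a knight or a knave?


Statement: "29 - 11 = 18."
Actual: 29 - 11 = 18
Claimed: 18
Statement is TRUE → Kate tells the truth → Knight

Knight


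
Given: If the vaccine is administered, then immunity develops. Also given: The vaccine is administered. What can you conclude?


Modus ponens: P → Q, P ⊢ Q
P: the vaccine is administered
Q: immunity develops
We have P → Q and P is true.
By modus ponens, Q must be true.

Immunity develops


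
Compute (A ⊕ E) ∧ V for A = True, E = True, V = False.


A = True, E = True, V = False
Step 1: A ⊕ E = True XOR True = False
Step 2: False ∧ V = False AND False = False
XOR true when exactly one of A,E is true; then AND with V.

False


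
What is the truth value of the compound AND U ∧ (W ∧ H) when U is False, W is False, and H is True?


U = False, W = False, H = True
Step 1: W ∧ H = False AND True = False
Step 2: U ∧ False = False AND False = False
AND is true only when ALL operands are true.

False


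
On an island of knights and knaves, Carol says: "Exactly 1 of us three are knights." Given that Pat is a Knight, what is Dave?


Carol claims exactly 1 knights among Carol, Pat, Dave.
Given: Pat is a Knight.

Case 1: Carol is a Knight (tells truth)
  Then exactly 1 of the three are knights.
  Counting Carol, Pat: 2 knight(s) so far. Need -1 more → impossible.
Case 2: Carol is a Knave (lies)
  Then the count is NOT 1.
  If Dave = Knave, count = 1 = 1 → claim would be true, contradicts lie.
  If Dave = Knight, count = 2 ≠ 1 → lie confirmed ✓

Dave is a Knight.

Knight


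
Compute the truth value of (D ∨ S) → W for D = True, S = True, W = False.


D = True, S = True, W = False
Step 1: D ∨ S = True OR True = True
Step 2: (True) → W: false only when antecedent=True and W=False.
Result: False

False


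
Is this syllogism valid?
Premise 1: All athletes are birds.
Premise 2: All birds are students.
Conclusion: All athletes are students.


Premise 1: All athletes are birds.
Premise 2: All birds are students.
Conclusion: All athletes are students.
Barbara syllogism (AAA-1): All A are B, All B are C → All A are C.
Middle term (birds) distributed in premise 2.

Valid


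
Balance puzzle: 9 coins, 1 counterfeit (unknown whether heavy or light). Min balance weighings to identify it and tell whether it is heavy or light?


Let n = 9. 18 possibilities (n coins × lighter/heavier); each weighing has 3 outcomes.
Bound for k weighings: say the first weighing puts j coins on each pan. If it tips, the 2j weighed coins remain suspects (each with a known direction) and k-1 weighings give 3^(k-1) outcomes; 3^(k-1) is odd, so 2j ≤ 3^(k-1) - 1. If it balances, the n - 2j unweighed coins remain with direction unknown: 2(n - 2j) ≤ 3^(k-1) - 1 by the same parity argument. Adding, n ≤ (3^(k-1) - 1) + (3^(k-1) - 1)/2 = (3^k - 3)/2, and the classical three-group strategy achieves this (3 coins in 2 weighings, 12 in 3, 39 in 4, 120 in 5).
So we need the smallest k with (3^k - 3)/2 ≥ 9.
k = 2: (3^2 - 3)/2 = 3 < 9 ✗
k = 3: (3^3 - 3)/2 = 12 ≥ 9 ✓

3


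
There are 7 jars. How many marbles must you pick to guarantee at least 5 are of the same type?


Pigeonhole: to guarantee k in one of n categories, need (k-1)×n + 1.
k = 5, n = 7
Minimum = (5-1) × 7 + 1 = 4 × 7 + 1

29


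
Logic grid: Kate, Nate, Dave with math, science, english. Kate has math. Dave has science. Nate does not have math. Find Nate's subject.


From clues:
  Dave → science
  Kate → math
By elimination, Nate gets the remaining.

english


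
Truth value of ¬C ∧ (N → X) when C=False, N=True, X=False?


C = False, N = True, X = False
Expression: ¬C ∧ (N → X)
Step 1: ¬C = NOT False = True
Step 2: N → X = True → False (false only if N=True, X=False) = False
Step 3: (True) ∧ (False) = True AND False = False

False


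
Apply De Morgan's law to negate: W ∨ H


De Morgan's law: ¬(P ∨ Q) ≡ ¬P ∧ ¬Q
¬(W ∨ H) = ¬W ∧ ¬H

¬W ∧ ¬H


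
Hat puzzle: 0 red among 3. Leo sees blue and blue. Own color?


Total red = 0, seen red = 0
Own red = 0 - 0 = 0
Leo's hat is blue.

blue


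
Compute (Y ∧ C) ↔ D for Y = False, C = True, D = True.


Y = False, C = True, D = True
Step 1: Y ∧ C = False AND True = False
Step 2: (False) ↔ D: true when both sides have same truth value.
Result: False ↔ True = False

False


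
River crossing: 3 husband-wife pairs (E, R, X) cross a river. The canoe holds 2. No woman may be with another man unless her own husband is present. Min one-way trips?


Label couples E, R, X (H = husband, W = wife).
Counting alone: 6 people, the canoe carries 2 and someone must bring it back, so each round trip nets at most +1 on the far side until the last crossing → at least 9 trips. The jealousy constraint makes 9 impossible; the shortest valid schedule has 11:
1. WE+WR →  (far: WE,WR; near: HE,HR,HX,WX)
2. WE ←       (far: WR; near: HE,HR,HX,WE,WX)
3. WE+WX →  (far: WE,WR,WX; near: HE,HR,HX)
4. WE ←       (far: WR,WX; near: HE,HR,HX,WE)
5. HR+HX →  (far: HR,WR,HX,WX; near: HE,WE)
6. HR+WR ←  (far: HX,WX; near: HE,WE,HR,WR)
7. HE+HR →  (far: HE,HR,HX,WX; near: WE,WR)
8. WX ←       (far: HE,HR,HX; near: WE,WR,WX)
9. WE+WR →  (far: HE,WE,HR,WR,HX; near: WX)
10. HX ←      (far: HE,WE,HR,WR; near: HX,WX)
11. HX+WX → (far: all six; near: empty)
In every state each wife is either with her husband or with no other man.
Minimum trips = 11

11


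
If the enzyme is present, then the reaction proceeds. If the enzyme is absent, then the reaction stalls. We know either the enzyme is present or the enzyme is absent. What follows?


Constructive dilemma: (P → Q) ∧ (R → S), P ∨ R ⊢ Q ∨ S
Premise 1: the enzyme is present → the reaction proceeds
Premise 2: the enzyme is absent → the reaction stalls
Premise 3: the enzyme is present ∨ the enzyme is absent
Case 1: Assuming the enzyme is present, then by Premise 1, the reaction proceeds.
Case 2: Assuming the enzyme is absent, then by Premise 2, the reaction stalls.
Since one of the enzyme is present or the enzyme is absent must hold, we get the reaction proceeds or the reaction stalls.

The reaction proceeds or the reaction stalls.


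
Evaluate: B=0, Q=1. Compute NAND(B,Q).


B AND Q = 0
NOT(0) = 1

1


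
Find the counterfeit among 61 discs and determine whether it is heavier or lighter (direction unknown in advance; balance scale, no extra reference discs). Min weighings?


Let n = 61. 122 possibilities (n discs × lighter/heavier); each weighing has 3 outcomes.
Bound for k weighings: say the first weighing puts j discs on each pan. If it tips, the 2j weighed discs remain suspects (each with a known direction) and k-1 weighings give 3^(k-1) outcomes; 3^(k-1) is odd, so 2j ≤ 3^(k-1) - 1. If it balances, the n - 2j unweighed discs remain with direction unknown: 2(n - 2j) ≤ 3^(k-1) - 1 by the same parity argument. Adding, n ≤ (3^(k-1) - 1) + (3^(k-1) - 1)/2 = (3^k - 3)/2, and the classical three-group strategy achieves this (3 discs in 2 weighings, 12 in 3, 39 in 4, 120 in 5).
So we need the smallest k with (3^k - 3)/2 ≥ 61.
k = 4: (3^4 - 3)/2 = 39 < 61 ✗
k = 5: (3^5 - 3)/2 = 120 ≥ 61 ✓

5


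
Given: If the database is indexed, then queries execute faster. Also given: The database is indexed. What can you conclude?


Modus ponens: P → Q, P ⊢ Q
P: the database is indexed
Q: queries execute faster
We have P → Q and P is true.
By modus ponens, Q must be true.

Queries execute faster


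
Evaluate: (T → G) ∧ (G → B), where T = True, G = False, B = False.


T = True, G = False, B = False
Step 1: T → G is false only when T=True and G=False. Result: False
Step 2: G → B is false only when G=True and B=False. Result: True
Step 3: False ∧ True = False

False


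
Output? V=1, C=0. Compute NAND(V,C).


V AND C = 0
NOT(0) = 1

1


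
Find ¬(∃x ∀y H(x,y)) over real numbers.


Original: ∃x ∀y H(x,y)
Rule: ¬∀→∃, ¬∃→∀, negate predicate.
Negation: ∀x ∃y ¬H(x,y)

∀x ∃y ¬H(x,y)


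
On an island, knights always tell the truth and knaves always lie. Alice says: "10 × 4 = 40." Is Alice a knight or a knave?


Statement: "10 × 4 = 40."
Actual: 10 × 4 = 40
Claimed: 40
Statement is TRUE → Alice tells the truth → Knight

Knight


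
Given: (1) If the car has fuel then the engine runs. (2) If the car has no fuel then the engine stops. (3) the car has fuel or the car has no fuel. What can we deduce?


Constructive dilemma: (P → Q) ∧ (R → S), P ∨ R ⊢ Q ∨ S
Premise 1: the car has fuel → the engine runs
Premise 2: the car has no fuel → the engine stops
Premise 3: the car has fuel ∨ the car has no fuel
Case 1: Assuming the car has fuel, then by Premise 1, the engine runs.
Case 2: Assuming the car has no fuel, then by Premise 2, the engine stops.
Since one of the car has fuel or the car has no fuel must hold, we get the engine runs or the engine stops.

The engine runs or the engine stops.


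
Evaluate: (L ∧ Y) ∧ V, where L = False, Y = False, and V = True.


L = False, Y = False, V = True
Step 1: L ∧ Y = False AND False = False
Step 2: False ∧ V = False AND True = False
AND is true only when ALL operands are true.

False


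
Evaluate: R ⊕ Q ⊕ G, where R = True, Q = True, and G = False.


R = True, Q = True, G = False
Step 1: R ⊕ Q = True XOR True = False
Step 2: False ⊕ G = False XOR False = False
XOR is true when an odd number of operands are true.

False


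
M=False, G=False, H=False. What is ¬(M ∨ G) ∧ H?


M = False, G = False, H = False
Expression: ¬(M ∨ G) ∧ H
Step 1: M ∨ G = False OR False = False
Step 2: ¬(M ∨ G) = NOT False = True
Step 3: (True) ∧ H = True AND False = False

False


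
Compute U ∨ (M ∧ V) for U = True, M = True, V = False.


U = True, M = True, V = False
Step 1: M ∧ V = True AND False = False
Step 2: U ∨ False = True OR False = True
AND evaluated first (higher precedence); then OR applied.

True


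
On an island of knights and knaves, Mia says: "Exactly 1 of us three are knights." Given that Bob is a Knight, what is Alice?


Mia claims exactly 1 knights among Mia, Bob, Alice.
Given: Bob is a Knight.

Case 1: Mia is a Knight (tells truth)
  Then exactly 1 of the three are knights.
  Counting Mia, Bob: 2 knight(s) so far. Need -1 more → impossible.
Case 2: Mia is a Knave (lies)
  Then the count is NOT 1.
  If Alice = Knave, count = 1 = 1 → claim would be true, contradicts lie.
  If Alice = Knight, count = 2 ≠ 1 → lie confirmed ✓

Alice is a Knight.

Knight


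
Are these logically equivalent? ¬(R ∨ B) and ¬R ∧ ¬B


Expression 1: ¬(R ∨ B)
Expression 2: ¬R ∧ ¬B
Truth table (R B | Expr1 Expr2):
  T T |   F     F
  T F |   F     F
  F T |   F     F
  F F |   T     T
All 4 rows agree, so the expressions are logically equivalent.

Yes


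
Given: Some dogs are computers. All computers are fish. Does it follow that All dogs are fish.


Premise 1: Some dogs are computers.
Premise 2: All computers are fish.
Conclusion: All dogs are fish.
Fallacy: illicit minor. The minor term (dogs) is distributed in the conclusion ('All dogs ...') but undistributed in its premise ('Some dogs are computers' doesn't cover all dogs).
Only 'Some dogs are fish' follows, not 'All'.

Invalid


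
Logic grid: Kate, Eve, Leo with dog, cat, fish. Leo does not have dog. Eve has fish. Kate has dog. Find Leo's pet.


From clues:
  Eve → fish
  Kate → dog
By elimination, Leo gets the remaining.

cat


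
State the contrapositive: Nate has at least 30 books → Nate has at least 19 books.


Original: If Nate has at least 30 books, then Nate has at least 19 books
Contrapositive: If ¬Q, then ¬P
Negate Q: not (Nate has at least 19 books)
Negate P: not (Nate has at least 30 books)

If not (Nate has at least 19 books), then not (Nate has at least 30 books).


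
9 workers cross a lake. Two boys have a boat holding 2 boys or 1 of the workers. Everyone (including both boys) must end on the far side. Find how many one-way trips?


Per crossing of one of the workers: boys→, one←, one of the workers→, one← = 4 trips
9 × 4 = 36, + 1 final boys→ = 37
Minimum trips = 37

37


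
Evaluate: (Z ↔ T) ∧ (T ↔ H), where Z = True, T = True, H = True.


Z = True, T = True, H = True
Step 1: Z ↔ T is true when Z and T have the same value. Result: True
Step 2: T ↔ H is true when T and H have the same value. Result: True
Step 3: True ∧ True = True

True


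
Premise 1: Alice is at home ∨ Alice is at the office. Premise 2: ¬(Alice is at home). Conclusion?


Disjunctive syllogism: P ∨ Q, ¬P ⊢ Q
Disjunction: Alice is at home ∨ Alice is at the office
We know it is not the case that Alice is at home.
By disjunctive syllogism, the other disjunct must be true.

Alice is at the office


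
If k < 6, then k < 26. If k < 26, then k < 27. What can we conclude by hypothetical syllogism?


Hypothetical syllogism: P → Q, Q → R ⊢ P → R
Premise 1: k < 6 → k < 26
Premise 2: k < 26 → k < 27
Chain the implications: the middle term (k < 26) links the two.
Conclusion: If k < 6, then k < 27.

If k < 6, then k < 27.


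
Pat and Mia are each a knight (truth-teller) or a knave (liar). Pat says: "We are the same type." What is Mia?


Pat says: "We are the same type."
Case 1: Pat is a Knight (truth-teller)
  Statement is true → they ARE the same → Mia is also a Knight
Case 2: Pat is a Knave (liar)
  Statement is false → they are NOT the same → Mia is a Knight
In both cases, Mia is a Knight.

Knight


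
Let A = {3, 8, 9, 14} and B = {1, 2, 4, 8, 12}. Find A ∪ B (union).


A = {3, 8, 9, 14}
B = {1, 2, 4, 8, 12}
Operation: union
All elements combined: 1, 2, 3, 4, 8, 9, 12, 14

{1, 2, 3, 4, 8, 9, 12, 14}


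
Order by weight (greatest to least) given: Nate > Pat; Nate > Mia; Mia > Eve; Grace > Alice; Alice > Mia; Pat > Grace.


Constraints: Nate > Pat; Nate > Mia; Mia > Eve; Grace > Alice; Alice > Mia; Pat > Grace
Method: at each step, the next-highest is the one remaining person who never appears on the smaller side of a constraint between remaining people.
  Step 1: remaining {Mia, Eve, Nate, Pat, Alice, Grace}; on the smaller side: {Mia, Eve, Pat, Alice, Grace} → Nate is next (Nate > Pat; Nate > Mia).
  Step 2: remaining {Mia, Eve, Pat, Alice, Grace}; on the smaller side: {Mia, Eve, Alice, Grace} → Pat is next (Pat > Grace).
  Step 3: remaining {Mia, Eve, Alice, Grace}; on the smaller side: {Mia, Eve, Alice} → Grace is next (Grace > Alice).
  Step 4: remaining {Mia, Eve, Alice}; on the smaller side: {Mia, Eve} → Alice is next (Alice > Mia).
  Step 5: remaining {Mia, Eve}; on the smaller side: {Eve} → Mia is next (Mia > Eve).
  Step 6: only Eve remains → lowest.
Final ranking (highest to lowest):

Nate > Pat > Grace > Alice > Mia > Eve


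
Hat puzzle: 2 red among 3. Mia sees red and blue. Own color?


Total red = 2, seen red = 1
Own red = 2 - 1 = 1
Mia's hat is red.

red


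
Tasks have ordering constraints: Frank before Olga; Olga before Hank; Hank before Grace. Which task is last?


Constraints: Frank before Olga; Olga before Hank; Hank before Grace
The last task can have nothing scheduled after it, so it must never appear on the left of a 'before'.
Tasks appearing before some other task: Frank, Olga, Hank.
The only task not in that list is Grace → it is last.

Grace


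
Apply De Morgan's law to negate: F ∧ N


De Morgan's law: ¬(P ∧ Q) ≡ ¬P ∨ ¬Q
¬(F ∧ N) = ¬F ∨ ¬N

¬F ∨ ¬N


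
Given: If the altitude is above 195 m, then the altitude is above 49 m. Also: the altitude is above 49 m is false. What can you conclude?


Modus tollens: P → Q, ¬Q ⊢ ¬P
P: the altitude is above 195 m
Q: the altitude is above 49 m
We have P → Q and Q is false.
By modus tollens, P must be false.

It is not the case that the altitude is above 195 m


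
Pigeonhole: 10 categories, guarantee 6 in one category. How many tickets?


Pigeonhole: to guarantee k in one of n categories, need (k-1)×n + 1.
k = 6, n = 10
Minimum = (6-1) × 10 + 1 = 5 × 10 + 1

51


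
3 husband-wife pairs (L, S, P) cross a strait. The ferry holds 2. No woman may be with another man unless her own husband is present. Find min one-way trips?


Label couples L, S, P (H = husband, W = wife).
Counting alone: 6 people, the ferry carries 2 and someone must bring it back, so each round trip nets at most +1 on the far side until the last crossing → at least 9 trips. The jealousy constraint makes 9 impossible; the shortest valid schedule has 11:
1. WL+WS →  (far: WL,WS; near: HL,HS,HP,WP)
2. WL ←       (far: WS; near: HL,HS,HP,WL,WP)
3. WL+WP →  (far: WL,WS,WP; near: HL,HS,HP)
4. WL ←       (far: WS,WP; near: HL,HS,HP,WL)
5. HS+HP →  (far: HS,WS,HP,WP; near: HL,WL)
6. HS+WS ←  (far: HP,WP; near: HL,WL,HS,WS)
7. HL+HS →  (far: HL,HS,HP,WP; near: WL,WS)
8. WP ←       (far: HL,HS,HP; near: WL,WS,WP)
9. WL+WS →  (far: HL,WL,HS,WS,HP; near: WP)
10. HP ←      (far: HL,WL,HS,WS; near: HP,WP)
11. HP+WP → (far: all six; near: empty)
In every state each wife is either with her husband or with no other man.
Minimum trips = 11

11


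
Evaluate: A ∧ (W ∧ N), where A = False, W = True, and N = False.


A = False, W = True, N = False
Step 1: W ∧ N = True AND False = False
Step 2: A ∧ False = False AND False = False
AND is true only when ALL operands are true.

False


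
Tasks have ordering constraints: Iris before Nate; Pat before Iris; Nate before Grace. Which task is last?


Constraints: Iris before Nate; Pat before Iris; Nate before Grace
The last task can have nothing scheduled after it, so it must never appear on the left of a 'before'.
Tasks appearing before some other task: Iris, Pat, Nate.
The only task not in that list is Grace → it is last.

Grace


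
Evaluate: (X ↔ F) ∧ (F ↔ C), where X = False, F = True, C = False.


X = False, F = True, C = False
Step 1: X ↔ F is true when X and F have the same value. Result: False
Step 2: F ↔ C is true when F and C have the same value. Result: False
Step 3: False ∧ False = False

False


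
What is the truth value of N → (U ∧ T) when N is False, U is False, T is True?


N = False, U = False, T = True
Step 1: U ∧ T = False AND True = False
Step 2: N → (False): false only when N=True and consequent=False.
Result: True

True


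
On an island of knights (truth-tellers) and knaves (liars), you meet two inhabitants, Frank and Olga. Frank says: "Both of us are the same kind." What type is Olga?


Frank says: "Both of us are the same kind."
Case 1: Frank is a Knight (truth-teller)
  Statement is true → they ARE the same → Olga is also a Knight
Case 2: Frank is a Knave (liar)
  Statement is false → they are NOT the same → Olga is a Knight
In both cases, Olga is a Knight.

Knight


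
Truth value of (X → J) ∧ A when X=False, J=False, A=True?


X = False, J = False, A = True
Expression: (X → J) ∧ A
Step 1: X → J = False → False (false only if X=True, J=False) = True
Step 2: (True) ∧ A = True AND True = True

True


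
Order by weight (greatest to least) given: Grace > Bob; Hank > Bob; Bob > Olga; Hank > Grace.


Constraints: Grace > Bob; Hank > Bob; Bob > Olga; Hank > Grace
Method: at each step, the next-highest is the one remaining person who never appears on the smaller side of a constraint between remaining people.
  Step 1: remaining {Bob, Olga, Hank, Grace}; on the smaller side: {Bob, Olga, Grace} → Hank is next (Hank > Bob; Hank > Grace).
  Step 2: remaining {Bob, Olga, Grace}; on the smaller side: {Bob, Olga} → Grace is next (Grace > Bob).
  Step 3: remaining {Bob, Olga}; on the smaller side: {Olga} → Bob is next (Bob > Olga).
  Step 4: only Olga remains → lowest.
Final ranking (highest to lowest):

Hank > Grace > Bob > Olga


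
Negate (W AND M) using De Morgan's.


De Morgan's law: ¬(P ∧ Q) ≡ ¬P ∨ ¬Q
¬(W ∧ M) = ¬W ∨ ¬M

¬W ∨ ¬M


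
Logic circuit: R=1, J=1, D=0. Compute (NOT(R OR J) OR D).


R OR J = 1
NOT(1) = 0
0 OR 0 = 0

0


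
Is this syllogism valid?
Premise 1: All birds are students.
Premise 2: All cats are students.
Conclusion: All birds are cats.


Premise 1: All birds are students.
Premise 2: All cats are students.
Conclusion: All birds are cats.
Fallacy: undistributed middle. students is predicate in both.
Counterexample: birds and cats could be disjoint subsets of students.

Invalid


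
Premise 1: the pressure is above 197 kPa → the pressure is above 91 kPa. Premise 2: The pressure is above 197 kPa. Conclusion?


Modus ponens: P → Q, P ⊢ Q
P: the pressure is above 197 kPa
Q: the pressure is above 91 kPa
We have P → Q and P is true.
By modus ponens, Q must be true.

The pressure is above 91 kPa


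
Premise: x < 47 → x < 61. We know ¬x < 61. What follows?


Modus tollens: P → Q, ¬Q ⊢ ¬P
P: x < 47
Q: x < 61
We have P → Q and Q is false.
By modus tollens, P must be false.

It is not the case that x < 47


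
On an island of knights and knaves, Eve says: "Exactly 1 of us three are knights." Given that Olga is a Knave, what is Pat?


Eve claims exactly 1 knights among Eve, Olga, Pat.
Given: Olga is a Knave.

Case 1: Eve is a Knight (tells truth)
  Then exactly 1 of the three are knights.
  Counting Eve, Olga: 1 knight(s) so far. Need 0 more → Pat = Knave.
Case 2: Eve is a Knave (lies)
  Then the count is NOT 1.
  If Pat = Knight, count = 1 = 1 → claim would be true, contradicts lie.
  If Pat = Knave, count = 0 ≠ 1 → lie confirmed ✓

Pat is a Knave.

Knave


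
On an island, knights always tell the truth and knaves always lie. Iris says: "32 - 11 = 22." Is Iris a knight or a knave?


Statement: "32 - 11 = 22."
Actual: 32 - 11 = 21
Claimed: 22
Statement is FALSE → Iris lies → Knave

Knave
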